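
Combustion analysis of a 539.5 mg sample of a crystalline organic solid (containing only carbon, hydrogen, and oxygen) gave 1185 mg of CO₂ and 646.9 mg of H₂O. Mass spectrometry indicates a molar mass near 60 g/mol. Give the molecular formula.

mol C = 1.185 g CO₂ ÷ 44.009 g/mol = 0.026926 mol
mol H = 2 × 0.6469 g H₂O ÷ 18.015 g/mol = 0.071818 mol
mass O = 0.5395 − (0.32341 + 0.072392) = 0.14370 g → mol O = 0.14370 ÷ 15.999 = 0.0089815 mol
Divide by the smallest (0.0089815 mol): C 2.998, H 7.996, O 1.000
Empirical formula: C3H8O
Empirical-formula mass = 60.10 g/mol; 60 ÷ 60.10 ≈ 1, so the molecular formula is C3H8O.

C3H8O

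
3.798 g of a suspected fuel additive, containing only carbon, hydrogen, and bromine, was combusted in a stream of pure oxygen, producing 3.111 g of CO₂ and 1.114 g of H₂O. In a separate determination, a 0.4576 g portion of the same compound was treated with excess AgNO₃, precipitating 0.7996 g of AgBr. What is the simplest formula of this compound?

mol C = 3.111 g CO₂ ÷ 44.009 g/mol = 0.070690 mol
mol H = 2 × 1.114 g H₂O ÷ 18.015 g/mol = 0.12367 mol
From the AgBr data: mol Br per gram of compound = (0.7996 ÷ 187.772) ÷ 0.4576 = 0.0093058 mol/g, so in the 3.798 g combustion sample mol Br = 0.035344 mol
Divide by the smallest (0.035344 mol): C 2.000, H 3.499, Br 1.000
Multiplying each by 2 gives whole numbers: C 4.00, H 7.00, Br 2.00

C4H7Br2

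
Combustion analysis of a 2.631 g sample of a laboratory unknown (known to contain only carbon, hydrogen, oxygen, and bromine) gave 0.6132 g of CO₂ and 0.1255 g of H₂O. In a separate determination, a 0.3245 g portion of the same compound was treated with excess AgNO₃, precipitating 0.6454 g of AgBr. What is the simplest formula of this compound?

mol C = 0.6132 g CO₂ ÷ 44.009 g/mol = 0.013934 mol
mol H = 2 × 0.1255 g H₂O ÷ 18.015 g/mol = 0.013933 mol
From the AgBr data: mol Br per gram of compound = (0.6454 ÷ 187.772) ÷ 0.3245 = 0.010592 mol/g, so in the 2.631 g combustion sample mol Br = 0.027868 mol
mass O = 2.631 − (0.16736 + 0.014044 + 2.2268) = 0.22284 g → mol O = 0.22284 ÷ 15.999 = 0.013929 mol
Divide by the smallest (0.013929 mol): C 1.000, H 1.000, Br 2.001, O 1.000

CHBr2O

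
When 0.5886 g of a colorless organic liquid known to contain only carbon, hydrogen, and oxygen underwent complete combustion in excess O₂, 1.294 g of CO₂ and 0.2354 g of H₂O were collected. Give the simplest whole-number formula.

C9H8O4

mol C = 1.294 g CO₂ ÷ 44.009 g/mol = 0.029403 mol
mol H = 2 × 0.2354 g H₂O ÷ 18.015 g/mol = 0.026134 mol
mass O = 0.5886 − (0.35316 + 0.026343) = 0.20910 g → mol O = 0.20910 ÷ 15.999 = 0.013069 mol
Divide by the smallest (0.013069 mol): C 2.250, H 2.000, O 1.000
Multiplying each by 4 gives whole numbers: C 9.00, H 8.00, O 4.00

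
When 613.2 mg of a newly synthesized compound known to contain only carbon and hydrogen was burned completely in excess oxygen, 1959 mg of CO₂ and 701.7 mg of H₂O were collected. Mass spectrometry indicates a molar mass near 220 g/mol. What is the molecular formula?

C16H28

mol C = 1.959 g CO₂ ÷ 44.009 g/mol = 0.044514 mol
mol H = 2 × 0.7017 g H₂O ÷ 18.015 g/mol = 0.077902 mol
Divide by the smallest (0.044514 mol): C 1.000, H 1.750
Multiplying each by 4 gives whole numbers: C 4.00, H 7.00
Empirical formula: C4H7
Empirical-formula mass = 55.10 g/mol; 220 ÷ 55.10 ≈ 4, so the molecular formula is C16H28.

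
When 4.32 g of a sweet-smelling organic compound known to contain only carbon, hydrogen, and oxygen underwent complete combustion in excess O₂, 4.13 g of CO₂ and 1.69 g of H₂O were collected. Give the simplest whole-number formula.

mol C = 4.13 g CO₂ ÷ 44.009 g/mol = 0.09384 mol
mol H = 2 × 1.69 g H₂O ÷ 18.015 g/mol = 0.1876 mol
mass O = 4.32 − (1.127 + 0.1891) = 3.004 g → mol O = 3.004 ÷ 15.999 = 0.1877 mol
Divide by the smallest (0.09384 mol): C 1.000, H 1.999, O 2.001

CH2O2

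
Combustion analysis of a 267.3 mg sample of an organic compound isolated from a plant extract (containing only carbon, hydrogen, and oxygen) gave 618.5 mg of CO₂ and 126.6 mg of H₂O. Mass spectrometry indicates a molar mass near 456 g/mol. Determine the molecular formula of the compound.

C24H24O9

mol C = 0.6185 g CO₂ ÷ 44.009 g/mol = 0.014054 mol
mol H = 2 × 0.1266 g H₂O ÷ 18.015 g/mol = 0.014055 mol
mass O = 0.2673 − (0.16880 + 0.014167) = 0.084331 g → mol O = 0.084331 ÷ 15.999 = 0.0052710 mol
Divide by the smallest (0.0052710 mol): C 2.666, H 2.666, O 1.000
Multiplying each by 3 gives whole numbers: C 8.00, H 8.00, O 3.00
Empirical formula: C8H8O3
Empirical-formula mass = 152.15 g/mol; 456 ÷ 152.15 ≈ 3, so the molecular formula is C24H24O9.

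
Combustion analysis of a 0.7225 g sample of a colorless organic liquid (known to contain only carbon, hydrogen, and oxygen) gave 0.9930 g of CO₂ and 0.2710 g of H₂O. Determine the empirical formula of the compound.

mol C = 0.9930 g CO₂ ÷ 44.009 g/mol = 0.022564 mol
mol H = 2 × 0.2710 g H₂O ÷ 18.015 g/mol = 0.030086 mol
mass O = 0.7225 − (0.27101 + 0.030327) = 0.42116 g → mol O = 0.42116 ÷ 15.999 = 0.026324 mol
Divide by the smallest (0.022564 mol): C 1.000, H 1.333, O 1.167
Multiplying each by 6 gives whole numbers: C 6.00, H 8.00, O 7.00

C6H8O7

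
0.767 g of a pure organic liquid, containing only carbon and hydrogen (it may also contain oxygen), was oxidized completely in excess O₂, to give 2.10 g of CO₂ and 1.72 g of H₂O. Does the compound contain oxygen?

no

mol C = 2.10 g CO₂ ÷ 44.009 g/mol = 0.04772 mol
mol H = 2 × 1.72 g H₂O ÷ 18.015 g/mol = 0.1910 mol
C and H together account for 0.7656 g — essentially the entire 0.767 g sample — so the compound contains no oxygen.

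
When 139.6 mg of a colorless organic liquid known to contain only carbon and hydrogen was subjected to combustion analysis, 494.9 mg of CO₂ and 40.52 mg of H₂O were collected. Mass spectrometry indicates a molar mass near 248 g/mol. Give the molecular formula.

C20H8

mol C = 0.4949 g CO₂ ÷ 44.009 g/mol = 0.011245 mol
mol H = 2 × 0.04052 g H₂O ÷ 18.015 g/mol = 0.0044985 mol
Divide by the smallest (0.0044985 mol): C 2.500, H 1.000
Multiplying each by 2 gives whole numbers: C 5.00, H 2.00
Empirical formula: C5H2
Empirical-formula mass = 62.07 g/mol; 248 ÷ 62.07 ≈ 4, so the molecular formula is C20H8.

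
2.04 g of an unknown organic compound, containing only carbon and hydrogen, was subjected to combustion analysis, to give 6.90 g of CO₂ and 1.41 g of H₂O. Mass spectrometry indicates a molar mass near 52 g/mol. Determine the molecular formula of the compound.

C4H4

mol C = 6.90 g CO₂ ÷ 44.009 g/mol = 0.1568 mol
mol H = 2 × 1.41 g H₂O ÷ 18.015 g/mol = 0.1565 mol
Divide by the smallest (0.1565 mol): C 1.002, H 1.000
Empirical formula: CH
Empirical-formula mass = 13.02 g/mol; 52 ÷ 13.02 ≈ 4, so the molecular formula is C4H4.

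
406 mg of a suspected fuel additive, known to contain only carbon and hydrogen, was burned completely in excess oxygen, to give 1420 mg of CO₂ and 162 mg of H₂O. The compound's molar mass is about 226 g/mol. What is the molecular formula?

mol C = 1.42 g CO₂ ÷ 44.009 g/mol = 0.03227 mol
mol H = 2 × 0.162 g H₂O ÷ 18.015 g/mol = 0.01799 mol
Divide by the smallest (0.01799 mol): C 1.794, H 1.000
Multiplying each by 5 gives whole numbers: C 8.97, H 5.00
Empirical formula: C9H5
Empirical-formula mass = 113.14 g/mol; 226 ÷ 113.14 ≈ 2, so the molecular formula is C18H10.

C18H10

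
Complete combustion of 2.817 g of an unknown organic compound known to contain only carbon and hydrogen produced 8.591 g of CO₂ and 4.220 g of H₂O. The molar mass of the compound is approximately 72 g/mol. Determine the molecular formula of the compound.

C5H12

mol C = 8.591 g CO₂ ÷ 44.009 g/mol = 0.19521 mol
mol H = 2 × 4.220 g H₂O ÷ 18.015 g/mol = 0.46850 mol
Divide by the smallest (0.19521 mol): C 1.000, H 2.400
Multiplying each by 5 gives whole numbers: C 5.00, H 12.00
Empirical formula: C5H12
Empirical-formula mass = 72.15 g/mol; 72 ÷ 72.15 ≈ 1, so the molecular formula is C5H12.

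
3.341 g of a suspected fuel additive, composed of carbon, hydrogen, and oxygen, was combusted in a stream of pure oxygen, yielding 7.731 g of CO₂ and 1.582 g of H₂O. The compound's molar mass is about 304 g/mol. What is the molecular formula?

mol C = 7.731 g CO₂ ÷ 44.009 g/mol = 0.17567 mol
mol H = 2 × 1.582 g H₂O ÷ 18.015 g/mol = 0.17563 mol
mass O = 3.341 − (2.1100 + 0.17704) = 1.0540 g → mol O = 1.0540 ÷ 15.999 = 0.065880 mol
Divide by the smallest (0.065880 mol): C 2.667, H 2.666, O 1.000
Multiplying each by 3 gives whole numbers: C 8.00, H 8.00, O 3.00
Empirical formula: C8H8O3
Empirical-formula mass = 152.15 g/mol; 304 ÷ 152.15 ≈ 2, so the molecular formula is C16H16O6.

C16H16O6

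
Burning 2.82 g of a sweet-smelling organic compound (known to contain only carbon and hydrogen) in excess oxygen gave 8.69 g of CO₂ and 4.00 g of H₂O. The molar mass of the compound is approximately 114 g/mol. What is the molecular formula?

mol C = 8.69 g CO₂ ÷ 44.009 g/mol = 0.1975 mol
mol H = 2 × 4.00 g H₂O ÷ 18.015 g/mol = 0.4441 mol
Divide by the smallest (0.1975 mol): C 1.000, H 2.249
Multiplying each by 4 gives whole numbers: C 4.00, H 9.00
Empirical formula: C4H9
Empirical-formula mass = 57.12 g/mol; 114 ÷ 57.12 ≈ 2, so the molecular formula is C8H18.

C8H18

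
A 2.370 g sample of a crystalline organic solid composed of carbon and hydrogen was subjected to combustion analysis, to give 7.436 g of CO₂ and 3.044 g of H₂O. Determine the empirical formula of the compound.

mol C = 7.436 g CO₂ ÷ 44.009 g/mol = 0.16897 mol
mol H = 2 × 3.044 g H₂O ÷ 18.015 g/mol = 0.33794 mol
Divide by the smallest (0.16897 mol): C 1.000, H 2.000

CH2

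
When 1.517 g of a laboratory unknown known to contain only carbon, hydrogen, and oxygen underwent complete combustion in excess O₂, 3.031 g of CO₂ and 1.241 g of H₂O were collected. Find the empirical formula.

C2H4O

mol C = 3.031 g CO₂ ÷ 44.009 g/mol = 0.068872 mol
mol H = 2 × 1.241 g H₂O ÷ 18.015 g/mol = 0.13777 mol
mass O = 1.517 − (0.82722 + 0.13888) = 0.55090 g → mol O = 0.55090 ÷ 15.999 = 0.034433 mol
Divide by the smallest (0.034433 mol): C 2.000, H 4.001, O 1.000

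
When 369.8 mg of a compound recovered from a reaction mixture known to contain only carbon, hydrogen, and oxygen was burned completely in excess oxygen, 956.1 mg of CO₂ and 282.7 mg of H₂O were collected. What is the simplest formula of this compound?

mol C = 0.9561 g CO₂ ÷ 44.009 g/mol = 0.021725 mol
mol H = 2 × 0.2827 g H₂O ÷ 18.015 g/mol = 0.031385 mol
mass O = 0.3698 − (0.26094 + 0.031636) = 0.077224 g → mol O = 0.077224 ÷ 15.999 = 0.0048268 mol
Divide by the smallest (0.0048268 mol): C 4.501, H 6.502, O 1.000
Multiplying each by 2 gives whole numbers: C 9.00, H 13.00, O 2.00

C9H13O2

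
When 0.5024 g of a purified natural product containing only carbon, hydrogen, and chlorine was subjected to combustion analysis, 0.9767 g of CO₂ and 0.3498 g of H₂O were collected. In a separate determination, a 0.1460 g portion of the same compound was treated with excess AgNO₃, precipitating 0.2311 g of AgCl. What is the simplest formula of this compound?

mol C = 0.9767 g CO₂ ÷ 44.009 g/mol = 0.022193 mol
mol H = 2 × 0.3498 g H₂O ÷ 18.015 g/mol = 0.038834 mol
From the AgCl data: mol Cl per gram of compound = (0.2311 ÷ 143.318) ÷ 0.1460 = 0.011045 mol/g, so in the 0.5024 g combustion sample mol Cl = 0.0055488 mol
Divide by the smallest (0.0055488 mol): C 4.000, H 6.999, Cl 1.000

C4H7Cl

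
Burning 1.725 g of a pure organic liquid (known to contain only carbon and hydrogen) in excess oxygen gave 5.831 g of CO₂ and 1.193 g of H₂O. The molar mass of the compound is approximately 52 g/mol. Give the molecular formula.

mol C = 5.831 g CO₂ ÷ 44.009 g/mol = 0.13250 mol
mol H = 2 × 1.193 g H₂O ÷ 18.015 g/mol = 0.13245 mol
Divide by the smallest (0.13245 mol): C 1.000, H 1.000
Empirical formula: CH
Empirical-formula mass = 13.02 g/mol; 52 ÷ 13.02 ≈ 4, so the molecular formula is C4H4.

C4H4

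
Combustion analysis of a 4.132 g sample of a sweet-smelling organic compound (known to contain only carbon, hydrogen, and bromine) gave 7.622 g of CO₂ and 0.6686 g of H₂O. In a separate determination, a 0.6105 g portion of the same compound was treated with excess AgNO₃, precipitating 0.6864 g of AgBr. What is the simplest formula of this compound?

mol C = 7.622 g CO₂ ÷ 44.009 g/mol = 0.17319 mol
mol H = 2 × 0.6686 g H₂O ÷ 18.015 g/mol = 0.074227 mol
From the AgBr data: mol Br per gram of compound = (0.6864 ÷ 187.772) ÷ 0.6105 = 0.0059877 mol/g, so in the 4.132 g combustion sample mol Br = 0.024741 mol
Divide by the smallest (0.024741 mol): C 7.000, H 3.000, Br 1.000

C7H3Br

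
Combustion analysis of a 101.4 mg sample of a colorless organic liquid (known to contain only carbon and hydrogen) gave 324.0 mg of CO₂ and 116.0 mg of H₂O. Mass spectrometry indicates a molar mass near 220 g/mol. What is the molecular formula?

C16H28

mol C = 0.3240 g CO₂ ÷ 44.009 g/mol = 0.0073621 mol
mol H = 2 × 0.1160 g H₂O ÷ 18.015 g/mol = 0.012878 mol
Divide by the smallest (0.0073621 mol): C 1.000, H 1.749
Multiplying each by 4 gives whole numbers: C 4.00, H 7.00
Empirical formula: C4H7
Empirical-formula mass = 55.10 g/mol; 220 ÷ 55.10 ≈ 4, so the molecular formula is C16H28.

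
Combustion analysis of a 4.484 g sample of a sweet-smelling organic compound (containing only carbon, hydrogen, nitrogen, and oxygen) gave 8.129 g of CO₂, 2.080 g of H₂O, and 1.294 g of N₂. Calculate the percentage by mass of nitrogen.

mol C = 8.129 g CO₂ ÷ 44.009 g/mol = 0.18471 mol
mol H = 2 × 2.080 g H₂O ÷ 18.015 g/mol = 0.23092 mol
mol N = 2 × 1.294 g N₂ ÷ 28.014 g/mol = 0.092382 mol
mass O = 4.484 − (2.2186 + 0.23277 + 1.2940) = 0.73866 g → mol O = 0.73866 ÷ 15.999 = 0.046169 mol
mass % N = 1.2940 g ÷ 4.484 g × 100%

28.86%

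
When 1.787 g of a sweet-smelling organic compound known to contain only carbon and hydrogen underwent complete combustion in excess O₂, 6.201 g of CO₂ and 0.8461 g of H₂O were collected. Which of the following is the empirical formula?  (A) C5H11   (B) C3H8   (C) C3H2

mol C = 6.201 g CO₂ ÷ 44.009 g/mol = 0.14090 mol
mol H = 2 × 0.8461 g H₂O ÷ 18.015 g/mol = 0.093933 mol
Divide by the smallest (0.093933 mol): C 1.500, H 1.000
Multiplying each by 2 gives whole numbers: C 3.00, H 2.00

(C) C3H2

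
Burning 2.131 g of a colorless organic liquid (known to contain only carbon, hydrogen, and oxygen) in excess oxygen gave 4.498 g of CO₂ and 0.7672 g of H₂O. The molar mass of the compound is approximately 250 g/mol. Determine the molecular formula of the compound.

C12H10O6

mol C = 4.498 g CO₂ ÷ 44.009 g/mol = 0.10221 mol
mol H = 2 × 0.7672 g H₂O ÷ 18.015 g/mol = 0.085173 mol
mass O = 2.131 − (1.2276 + 0.085855) = 0.81754 g → mol O = 0.81754 ÷ 15.999 = 0.051100 mol
Divide by the smallest (0.051100 mol): C 2.000, H 1.667, O 1.000
Multiplying each by 3 gives whole numbers: C 6.00, H 5.00, O 3.00
Empirical formula: C6H5O3
Empirical-formula mass = 125.10 g/mol; 250 ÷ 125.10 ≈ 2, so the molecular formula is C12H10O6.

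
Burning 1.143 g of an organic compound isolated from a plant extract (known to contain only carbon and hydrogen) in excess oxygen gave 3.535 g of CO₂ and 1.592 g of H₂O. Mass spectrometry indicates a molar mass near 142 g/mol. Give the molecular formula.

C10H22

mol C = 3.535 g CO₂ ÷ 44.009 g/mol = 0.080324 mol
mol H = 2 × 1.592 g H₂O ÷ 18.015 g/mol = 0.17674 mol
Divide by the smallest (0.080324 mol): C 1.000, H 2.200
Multiplying each by 5 gives whole numbers: C 5.00, H 11.00
Empirical formula: C5H11
Empirical-formula mass = 71.14 g/mol; 142 ÷ 71.14 ≈ 2, so the molecular formula is C10H22.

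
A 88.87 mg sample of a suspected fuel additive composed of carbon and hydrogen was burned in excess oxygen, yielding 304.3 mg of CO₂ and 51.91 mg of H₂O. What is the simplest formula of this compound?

mol C = 0.3043 g CO₂ ÷ 44.009 g/mol = 0.0069145 mol
mol H = 2 × 0.05191 g H₂O ÷ 18.015 g/mol = 0.0057630 mol
Divide by the smallest (0.0057630 mol): C 1.200, H 1.000
Multiplying each by 5 gives whole numbers: C 6.00, H 5.00

C6H5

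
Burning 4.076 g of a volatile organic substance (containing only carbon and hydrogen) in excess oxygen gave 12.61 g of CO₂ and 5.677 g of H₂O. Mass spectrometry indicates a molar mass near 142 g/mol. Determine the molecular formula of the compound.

mol C = 12.61 g CO₂ ÷ 44.009 g/mol = 0.28653 mol
mol H = 2 × 5.677 g H₂O ÷ 18.015 g/mol = 0.63025 mol
Divide by the smallest (0.28653 mol): C 1.000, H 2.200
Multiplying each by 5 gives whole numbers: C 5.00, H 11.00
Empirical formula: C5H11
Empirical-formula mass = 71.14 g/mol; 142 ÷ 71.14 ≈ 2, so the molecular formula is C10H22.

C10H22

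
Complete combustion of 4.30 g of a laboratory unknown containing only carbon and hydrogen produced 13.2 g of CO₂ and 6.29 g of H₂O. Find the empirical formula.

C3H7

mol C = 13.2 g CO₂ ÷ 44.009 g/mol = 0.2999 mol
mol H = 2 × 6.29 g H₂O ÷ 18.015 g/mol = 0.6983 mol
Divide by the smallest (0.2999 mol): C 1.000, H 2.328
Multiplying each by 3 gives whole numbers: C 3.00, H 6.98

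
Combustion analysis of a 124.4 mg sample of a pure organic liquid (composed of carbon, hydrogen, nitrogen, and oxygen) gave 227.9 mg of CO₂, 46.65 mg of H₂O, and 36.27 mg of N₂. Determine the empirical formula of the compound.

mol C = 0.2279 g CO₂ ÷ 44.009 g/mol = 0.0051785 mol
mol H = 2 × 0.04665 g H₂O ÷ 18.015 g/mol = 0.0051790 mol
mol N = 2 × 0.03627 g N₂ ÷ 28.014 g/mol = 0.0025894 mol
mass O = 0.1244 − (0.062199 + 0.0052204 + 0.036270) = 0.020711 g → mol O = 0.020711 ÷ 15.999 = 0.0012945 mol
Divide by the smallest (0.0012945 mol): C 4.000, H 4.001, N 2.000, O 1.000

C4H4N2O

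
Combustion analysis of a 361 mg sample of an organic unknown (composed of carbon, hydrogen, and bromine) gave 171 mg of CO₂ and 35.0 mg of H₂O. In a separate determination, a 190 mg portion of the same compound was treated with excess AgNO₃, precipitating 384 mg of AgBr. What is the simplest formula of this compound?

mol C = 0.171 g CO₂ ÷ 44.009 g/mol = 0.003886 mol
mol H = 2 × 0.0350 g H₂O ÷ 18.015 g/mol = 0.003886 mol
From the AgBr data: mol Br per gram of compound = (0.384 ÷ 187.772) ÷ 0.190 = 0.01076 mol/g, so in the 0.361 g combustion sample mol Br = 0.003886 mol
Divide by the smallest (0.003886 mol): C 1.000, H 1.000, Br 1.000

CHBr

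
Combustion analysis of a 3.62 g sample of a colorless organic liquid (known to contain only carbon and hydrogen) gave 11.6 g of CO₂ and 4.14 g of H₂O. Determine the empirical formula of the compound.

mol C = 11.6 g CO₂ ÷ 44.009 g/mol = 0.2636 mol
mol H = 2 × 4.14 g H₂O ÷ 18.015 g/mol = 0.4596 mol
Divide by the smallest (0.2636 mol): C 1.000, H 1.744
Multiplying each by 4 gives whole numbers: C 4.00, H 6.97

C4H7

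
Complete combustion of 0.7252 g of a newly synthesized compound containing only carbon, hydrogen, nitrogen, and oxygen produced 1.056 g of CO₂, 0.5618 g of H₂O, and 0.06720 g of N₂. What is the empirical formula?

mol C = 1.056 g CO₂ ÷ 44.009 g/mol = 0.023995 mol
mol H = 2 × 0.5618 g H₂O ÷ 18.015 g/mol = 0.062370 mol
mol N = 2 × 0.06720 g N₂ ÷ 28.014 g/mol = 0.0047976 mol
mass O = 0.7252 − (0.28821 + 0.062869 + 0.067200) = 0.30693 g → mol O = 0.30693 ÷ 15.999 = 0.019184 mol
Divide by the smallest (0.0047976 mol): C 5.001, H 13.000, N 1.000, O 3.999

C5H13NO4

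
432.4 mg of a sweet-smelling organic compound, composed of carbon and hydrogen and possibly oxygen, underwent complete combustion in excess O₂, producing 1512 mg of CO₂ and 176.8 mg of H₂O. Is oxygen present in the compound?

no

mol C = 1.512 g CO₂ ÷ 44.009 g/mol = 0.034357 mol
mol H = 2 × 0.1768 g H₂O ÷ 18.015 g/mol = 0.019628 mol
C and H together account for 0.43244 g — essentially the entire 0.4324 g sample — so the compound contains no oxygen.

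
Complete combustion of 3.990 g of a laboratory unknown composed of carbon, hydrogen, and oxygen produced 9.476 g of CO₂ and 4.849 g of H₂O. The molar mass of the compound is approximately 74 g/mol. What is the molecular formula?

C4H10O

mol C = 9.476 g CO₂ ÷ 44.009 g/mol = 0.21532 mol
mol H = 2 × 4.849 g H₂O ÷ 18.015 g/mol = 0.53833 mol
mass O = 3.990 − (2.5862 + 0.54264) = 0.86116 g → mol O = 0.86116 ÷ 15.999 = 0.053826 mol
Divide by the smallest (0.053826 mol): C 4.000, H 10.001, O 1.000
Empirical formula: C4H10O
Empirical-formula mass = 74.12 g/mol; 74 ÷ 74.12 ≈ 1, so the molecular formula is C4H10O.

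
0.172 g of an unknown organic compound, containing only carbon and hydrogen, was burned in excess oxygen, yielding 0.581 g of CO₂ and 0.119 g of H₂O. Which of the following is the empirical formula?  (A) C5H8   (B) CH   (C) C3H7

(B) CH

mol C = 0.581 g CO₂ ÷ 44.009 g/mol = 0.01320 mol
mol H = 2 × 0.119 g H₂O ÷ 18.015 g/mol = 0.01321 mol
Divide by the smallest (0.01320 mol): C 1.000, H 1.001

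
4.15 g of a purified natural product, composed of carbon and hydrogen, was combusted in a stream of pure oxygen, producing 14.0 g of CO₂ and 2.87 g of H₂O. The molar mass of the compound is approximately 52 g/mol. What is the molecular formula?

mol C = 14.0 g CO₂ ÷ 44.009 g/mol = 0.3181 mol
mol H = 2 × 2.87 g H₂O ÷ 18.015 g/mol = 0.3186 mol
Divide by the smallest (0.3181 mol): C 1.000, H 1.002
Empirical formula: CH
Empirical-formula mass = 13.02 g/mol; 52 ÷ 13.02 ≈ 4, so the molecular formula is C4H4.

C4H4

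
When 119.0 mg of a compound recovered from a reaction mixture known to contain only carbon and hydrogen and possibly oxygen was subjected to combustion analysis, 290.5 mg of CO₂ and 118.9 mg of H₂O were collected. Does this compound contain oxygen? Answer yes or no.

mol C = 0.2905 g CO₂ ÷ 44.009 g/mol = 0.0066009 mol
mol H = 2 × 0.1189 g H₂O ÷ 18.015 g/mol = 0.013200 mol
C and H account for only 0.092589 g of the 0.1190 g sample; the remaining 0.026411 g must be oxygen.

yes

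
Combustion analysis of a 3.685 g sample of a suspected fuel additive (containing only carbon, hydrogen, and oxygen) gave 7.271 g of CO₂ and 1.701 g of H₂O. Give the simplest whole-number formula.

mol C = 7.271 g CO₂ ÷ 44.009 g/mol = 0.16522 mol
mol H = 2 × 1.701 g H₂O ÷ 18.015 g/mol = 0.18884 mol
mass O = 3.685 − (1.9844 + 0.19035) = 1.5102 g → mol O = 1.5102 ÷ 15.999 = 0.094396 mol
Divide by the smallest (0.094396 mol): C 1.750, H 2.001, O 1.000
Multiplying each by 4 gives whole numbers: C 7.00, H 8.00, O 4.00

C7H8O4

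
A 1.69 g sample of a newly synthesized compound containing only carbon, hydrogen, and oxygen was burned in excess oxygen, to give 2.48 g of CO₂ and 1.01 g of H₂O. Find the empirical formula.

CH2O

mol C = 2.48 g CO₂ ÷ 44.009 g/mol = 0.05635 mol
mol H = 2 × 1.01 g H₂O ÷ 18.015 g/mol = 0.1121 mol
mass O = 1.69 − (0.6768 + 0.1130) = 0.9001 g → mol O = 0.9001 ÷ 15.999 = 0.05626 mol
Divide by the smallest (0.05626 mol): C 1.002, H 1.993, O 1.000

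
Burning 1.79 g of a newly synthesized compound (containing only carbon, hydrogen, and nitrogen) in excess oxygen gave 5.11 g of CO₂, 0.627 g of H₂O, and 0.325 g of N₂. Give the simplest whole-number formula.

mol C = 5.11 g CO₂ ÷ 44.009 g/mol = 0.1161 mol
mol H = 2 × 0.627 g H₂O ÷ 18.015 g/mol = 0.06961 mol
mol N = 2 × 0.325 g N₂ ÷ 28.014 g/mol = 0.02320 mol
Divide by the smallest (0.02320 mol): C 5.004, H 3.000, N 1.000

C5H3N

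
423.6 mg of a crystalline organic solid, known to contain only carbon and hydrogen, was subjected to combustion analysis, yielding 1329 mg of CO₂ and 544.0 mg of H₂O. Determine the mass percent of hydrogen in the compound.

mol C = 1.329 g CO₂ ÷ 44.009 g/mol = 0.030198 mol
mol H = 2 × 0.5440 g H₂O ÷ 18.015 g/mol = 0.060394 mol
mass % H = 0.060877 g ÷ 0.4236 g × 100%

14.37%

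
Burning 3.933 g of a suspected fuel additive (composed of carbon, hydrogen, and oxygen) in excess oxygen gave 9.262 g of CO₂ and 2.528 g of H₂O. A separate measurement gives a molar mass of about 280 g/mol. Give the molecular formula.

C15H20O5

mol C = 9.262 g CO₂ ÷ 44.009 g/mol = 0.21046 mol
mol H = 2 × 2.528 g H₂O ÷ 18.015 g/mol = 0.28066 mol
mass O = 3.933 − (2.5278 + 0.28290) = 1.1223 g → mol O = 1.1223 ÷ 15.999 = 0.070148 mol
Divide by the smallest (0.070148 mol): C 3.000, H 4.001, O 1.000
Empirical formula: C3H4O
Empirical-formula mass = 56.06 g/mol; 280 ÷ 56.06 ≈ 5, so the molecular formula is C15H20O5.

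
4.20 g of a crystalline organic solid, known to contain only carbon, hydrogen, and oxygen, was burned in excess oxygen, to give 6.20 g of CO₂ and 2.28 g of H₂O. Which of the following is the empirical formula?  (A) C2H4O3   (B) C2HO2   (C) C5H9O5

mol C = 6.20 g CO₂ ÷ 44.009 g/mol = 0.1409 mol
mol H = 2 × 2.28 g H₂O ÷ 18.015 g/mol = 0.2531 mol
mass O = 4.20 − (1.692 + 0.2551) = 2.253 g → mol O = 2.253 ÷ 15.999 = 0.1408 mol
Divide by the smallest (0.1408 mol): C 1.001, H 1.798, O 1.000
Multiplying each by 5 gives whole numbers: C 5.00, H 8.99, O 5.00

(C) C5H9O5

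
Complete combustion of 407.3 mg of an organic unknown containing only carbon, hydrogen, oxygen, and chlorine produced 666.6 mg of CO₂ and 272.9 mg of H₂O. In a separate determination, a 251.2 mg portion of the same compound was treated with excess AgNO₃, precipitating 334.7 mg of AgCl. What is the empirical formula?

mol C = 0.6666 g CO₂ ÷ 44.009 g/mol = 0.015147 mol
mol H = 2 × 0.2729 g H₂O ÷ 18.015 g/mol = 0.030297 mol
From the AgCl data: mol Cl per gram of compound = (0.3347 ÷ 143.318) ÷ 0.2512 = 0.0092968 mol/g, so in the 0.4073 g combustion sample mol Cl = 0.0037866 mol
mass O = 0.4073 − (0.18193 + 0.030539 + 0.13424) = 0.060596 g → mol O = 0.060596 ÷ 15.999 = 0.0037875 mol
Divide by the smallest (0.0037866 mol): C 4.000, H 8.001, Cl 1.000, O 1.000

C4H8ClO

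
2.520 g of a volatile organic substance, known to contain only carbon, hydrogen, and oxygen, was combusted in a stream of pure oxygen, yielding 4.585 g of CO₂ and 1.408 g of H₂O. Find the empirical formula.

C6H9O4

mol C = 4.585 g CO₂ ÷ 44.009 g/mol = 0.10418 mol
mol H = 2 × 1.408 g H₂O ÷ 18.015 g/mol = 0.15631 mol
mass O = 2.520 − (1.2513 + 0.15756) = 1.1111 g → mol O = 1.1111 ÷ 15.999 = 0.069447 mol
Divide by the smallest (0.069447 mol): C 1.500, H 2.251, O 1.000
Multiplying each by 4 gives whole numbers: C 6.00, H 9.00, O 4.00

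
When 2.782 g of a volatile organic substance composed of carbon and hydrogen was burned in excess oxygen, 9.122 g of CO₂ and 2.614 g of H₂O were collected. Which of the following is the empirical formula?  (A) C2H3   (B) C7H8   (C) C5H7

mol C = 9.122 g CO₂ ÷ 44.009 g/mol = 0.20728 mol
mol H = 2 × 2.614 g H₂O ÷ 18.015 g/mol = 0.29020 mol
Divide by the smallest (0.20728 mol): C 1.000, H 1.400
Multiplying each by 5 gives whole numbers: C 5.00, H 7.00

(C) C5H7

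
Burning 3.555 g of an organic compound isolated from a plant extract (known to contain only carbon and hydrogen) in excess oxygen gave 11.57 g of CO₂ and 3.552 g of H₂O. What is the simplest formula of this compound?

C2H3

mol C = 11.57 g CO₂ ÷ 44.009 g/mol = 0.26290 mol
mol H = 2 × 3.552 g H₂O ÷ 18.015 g/mol = 0.39434 mol
Divide by the smallest (0.26290 mol): C 1.000, H 1.500
Multiplying each by 2 gives whole numbers: C 2.00, H 3.00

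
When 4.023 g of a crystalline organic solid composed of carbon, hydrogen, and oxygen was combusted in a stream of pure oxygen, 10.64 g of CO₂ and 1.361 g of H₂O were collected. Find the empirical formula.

mol C = 10.64 g CO₂ ÷ 44.009 g/mol = 0.24177 mol
mol H = 2 × 1.361 g H₂O ÷ 18.015 g/mol = 0.15110 mol
mass O = 4.023 − (2.9039 + 0.15231) = 0.96681 g → mol O = 0.96681 ÷ 15.999 = 0.060429 mol
Divide by the smallest (0.060429 mol): C 4.001, H 2.500, O 1.000
Multiplying each by 2 gives whole numbers: C 8.00, H 5.00, O 2.00

C8H5O2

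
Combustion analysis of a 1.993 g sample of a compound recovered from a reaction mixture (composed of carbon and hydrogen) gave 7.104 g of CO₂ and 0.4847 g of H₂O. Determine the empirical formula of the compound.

C3H

mol C = 7.104 g CO₂ ÷ 44.009 g/mol = 0.16142 mol
mol H = 2 × 0.4847 g H₂O ÷ 18.015 g/mol = 0.053811 mol
Divide by the smallest (0.053811 mol): C 3.000, H 1.000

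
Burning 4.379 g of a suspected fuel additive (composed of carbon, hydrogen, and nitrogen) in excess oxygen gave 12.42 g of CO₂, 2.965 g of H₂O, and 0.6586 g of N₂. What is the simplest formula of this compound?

mol C = 12.42 g CO₂ ÷ 44.009 g/mol = 0.28222 mol
mol H = 2 × 2.965 g H₂O ÷ 18.015 g/mol = 0.32917 mol
mol N = 2 × 0.6586 g N₂ ÷ 28.014 g/mol = 0.047019 mol
Divide by the smallest (0.047019 mol): C 6.002, H 7.001, N 1.000

C6H7N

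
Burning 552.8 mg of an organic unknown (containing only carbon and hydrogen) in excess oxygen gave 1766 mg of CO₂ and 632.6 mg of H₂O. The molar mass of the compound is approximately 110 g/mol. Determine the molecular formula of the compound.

mol C = 1.766 g CO₂ ÷ 44.009 g/mol = 0.040128 mol
mol H = 2 × 0.6326 g H₂O ÷ 18.015 g/mol = 0.070230 mol
Divide by the smallest (0.040128 mol): C 1.000, H 1.750
Multiplying each by 4 gives whole numbers: C 4.00, H 7.00
Empirical formula: C4H7
Empirical-formula mass = 55.10 g/mol; 110 ÷ 55.10 ≈ 2, so the molecular formula is C8H14.

C8H14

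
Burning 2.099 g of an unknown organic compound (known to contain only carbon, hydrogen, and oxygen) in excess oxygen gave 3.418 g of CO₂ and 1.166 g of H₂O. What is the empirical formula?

C6H10O5

mol C = 3.418 g CO₂ ÷ 44.009 g/mol = 0.077666 mol
mol H = 2 × 1.166 g H₂O ÷ 18.015 g/mol = 0.12945 mol
mass O = 2.099 − (0.93285 + 0.13048) = 1.0357 g → mol O = 1.0357 ÷ 15.999 = 0.064733 mol
Divide by the smallest (0.064733 mol): C 1.200, H 2.000, O 1.000
Multiplying each by 5 gives whole numbers: C 6.00, H 10.00, O 5.00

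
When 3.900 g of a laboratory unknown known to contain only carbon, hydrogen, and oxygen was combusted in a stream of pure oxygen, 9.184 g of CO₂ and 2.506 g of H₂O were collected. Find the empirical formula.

mol C = 9.184 g CO₂ ÷ 44.009 g/mol = 0.20868 mol
mol H = 2 × 2.506 g H₂O ÷ 18.015 g/mol = 0.27821 mol
mass O = 3.900 − (2.5065 + 0.28044) = 1.1131 g → mol O = 1.1131 ÷ 15.999 = 0.069570 mol
Divide by the smallest (0.069570 mol): C 3.000, H 3.999, O 1.000

C3H4O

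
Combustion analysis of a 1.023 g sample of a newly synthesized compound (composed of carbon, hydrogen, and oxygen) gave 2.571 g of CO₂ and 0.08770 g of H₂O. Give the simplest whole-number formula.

mol C = 2.571 g CO₂ ÷ 44.009 g/mol = 0.058420 mol
mol H = 2 × 0.08770 g H₂O ÷ 18.015 g/mol = 0.0097363 mol
mass O = 1.023 − (0.70168 + 0.0098142) = 0.31150 g → mol O = 0.31150 ÷ 15.999 = 0.019470 mol
Divide by the smallest (0.0097363 mol): C 6.000, H 1.000, O 2.000

C6HO2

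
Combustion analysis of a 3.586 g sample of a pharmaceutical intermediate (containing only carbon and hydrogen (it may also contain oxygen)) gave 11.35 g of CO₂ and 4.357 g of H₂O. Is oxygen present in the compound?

mol C = 11.35 g CO₂ ÷ 44.009 g/mol = 0.25790 mol
mol H = 2 × 4.357 g H₂O ÷ 18.015 g/mol = 0.48371 mol
C and H together account for 3.5852 g — essentially the entire 3.586 g sample — so the compound contains no oxygen.

no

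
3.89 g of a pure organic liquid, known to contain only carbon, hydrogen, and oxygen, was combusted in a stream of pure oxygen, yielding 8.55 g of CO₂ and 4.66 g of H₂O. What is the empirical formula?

C3H8O

mol C = 8.55 g CO₂ ÷ 44.009 g/mol = 0.1943 mol
mol H = 2 × 4.66 g H₂O ÷ 18.015 g/mol = 0.5173 mol
mass O = 3.89 − (2.333 + 0.5215) = 1.035 g → mol O = 1.035 ÷ 15.999 = 0.06469 mol
Divide by the smallest (0.06469 mol): C 3.003, H 7.997, O 1.000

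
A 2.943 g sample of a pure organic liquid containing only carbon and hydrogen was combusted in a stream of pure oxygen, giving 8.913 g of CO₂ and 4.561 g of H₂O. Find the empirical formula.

mol C = 8.913 g CO₂ ÷ 44.009 g/mol = 0.20253 mol
mol H = 2 × 4.561 g H₂O ÷ 18.015 g/mol = 0.50636 mol
Divide by the smallest (0.20253 mol): C 1.000, H 2.500
Multiplying each by 2 gives whole numbers: C 2.00, H 5.00

C2H5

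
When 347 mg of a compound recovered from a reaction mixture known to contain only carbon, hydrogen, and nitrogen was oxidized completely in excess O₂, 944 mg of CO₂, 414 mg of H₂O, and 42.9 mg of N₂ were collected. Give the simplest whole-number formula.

C7H15N

mol C = 0.944 g CO₂ ÷ 44.009 g/mol = 0.02145 mol
mol H = 2 × 0.414 g H₂O ÷ 18.015 g/mol = 0.04596 mol
mol N = 2 × 0.0429 g N₂ ÷ 28.014 g/mol = 0.003063 mol
Divide by the smallest (0.003063 mol): C 7.004, H 15.007, N 1.000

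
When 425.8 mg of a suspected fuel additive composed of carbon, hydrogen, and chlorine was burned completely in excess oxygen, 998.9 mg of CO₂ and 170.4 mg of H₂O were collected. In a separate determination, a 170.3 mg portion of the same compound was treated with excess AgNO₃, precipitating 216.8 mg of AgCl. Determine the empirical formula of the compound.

C6H5Cl

mol C = 0.9989 g CO₂ ÷ 44.009 g/mol = 0.022698 mol
mol H = 2 × 0.1704 g H₂O ÷ 18.015 g/mol = 0.018918 mol
From the AgCl data: mol Cl per gram of compound = (0.2168 ÷ 143.318) ÷ 0.1703 = 0.0088827 mol/g, so in the 0.4258 g combustion sample mol Cl = 0.0037822 mol
Divide by the smallest (0.0037822 mol): C 6.001, H 5.002, Cl 1.000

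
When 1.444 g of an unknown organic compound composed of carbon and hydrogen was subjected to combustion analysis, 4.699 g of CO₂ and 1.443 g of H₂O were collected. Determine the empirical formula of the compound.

C2H3

mol C = 4.699 g CO₂ ÷ 44.009 g/mol = 0.10677 mol
mol H = 2 × 1.443 g H₂O ÷ 18.015 g/mol = 0.16020 mol
Divide by the smallest (0.10677 mol): C 1.000, H 1.500
Multiplying each by 2 gives whole numbers: C 2.00, H 3.00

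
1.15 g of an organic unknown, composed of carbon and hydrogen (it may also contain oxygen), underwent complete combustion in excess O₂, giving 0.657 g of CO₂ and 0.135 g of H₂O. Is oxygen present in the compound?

yes

mol C = 0.657 g CO₂ ÷ 44.009 g/mol = 0.01493 mol
mol H = 2 × 0.135 g H₂O ÷ 18.015 g/mol = 0.01499 mol
C and H account for only 0.1944 g of the 1.15 g sample; the remaining 0.9556 g must be oxygen.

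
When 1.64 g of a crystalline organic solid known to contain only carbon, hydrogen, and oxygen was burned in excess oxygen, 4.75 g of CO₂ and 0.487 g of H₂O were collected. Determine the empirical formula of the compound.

C6H3O

mol C = 4.75 g CO₂ ÷ 44.009 g/mol = 0.1079 mol
mol H = 2 × 0.487 g H₂O ÷ 18.015 g/mol = 0.05407 mol
mass O = 1.64 − (1.296 + 0.05450) = 0.2891 g → mol O = 0.2891 ÷ 15.999 = 0.01807 mol
Divide by the smallest (0.01807 mol): C 5.973, H 2.992, O 1.000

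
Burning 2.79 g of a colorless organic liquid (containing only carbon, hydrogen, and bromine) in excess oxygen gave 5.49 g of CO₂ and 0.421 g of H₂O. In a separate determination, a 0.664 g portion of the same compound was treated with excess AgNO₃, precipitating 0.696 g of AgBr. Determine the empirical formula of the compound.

C8H3Br

mol C = 5.49 g CO₂ ÷ 44.009 g/mol = 0.1247 mol
mol H = 2 × 0.421 g H₂O ÷ 18.015 g/mol = 0.04674 mol
From the AgBr data: mol Br per gram of compound = (0.696 ÷ 187.772) ÷ 0.664 = 0.005582 mol/g, so in the 2.79 g combustion sample mol Br = 0.01557 mol
Divide by the smallest (0.01557 mol): C 8.010, H 3.001, Br 1.000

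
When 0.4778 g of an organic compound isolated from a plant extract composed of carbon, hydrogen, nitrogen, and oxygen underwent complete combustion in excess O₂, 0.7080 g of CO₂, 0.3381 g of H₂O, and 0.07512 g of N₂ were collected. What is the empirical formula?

mol C = 0.7080 g CO₂ ÷ 44.009 g/mol = 0.016088 mol
mol H = 2 × 0.3381 g H₂O ÷ 18.015 g/mol = 0.037535 mol
mol N = 2 × 0.07512 g N₂ ÷ 28.014 g/mol = 0.0053630 mol
mass O = 0.4778 − (0.19323 + 0.037836 + 0.075120) = 0.17162 g → mol O = 0.17162 ÷ 15.999 = 0.010727 mol
Divide by the smallest (0.0053630 mol): C 3.000, H 6.999, N 1.000, O 2.000

C3H7NO2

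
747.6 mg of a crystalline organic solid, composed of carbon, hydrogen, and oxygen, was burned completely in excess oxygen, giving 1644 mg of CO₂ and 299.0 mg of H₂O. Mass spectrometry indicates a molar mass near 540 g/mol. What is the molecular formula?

C27H24O12

mol C = 1.644 g CO₂ ÷ 44.009 g/mol = 0.037356 mol
mol H = 2 × 0.2990 g H₂O ÷ 18.015 g/mol = 0.033195 mol
mass O = 0.7476 − (0.44868 + 0.033460) = 0.26546 g → mol O = 0.26546 ÷ 15.999 = 0.016592 mol
Divide by the smallest (0.016592 mol): C 2.251, H 2.001, O 1.000
Multiplying each by 4 gives whole numbers: C 9.01, H 8.00, O 4.00
Empirical formula: C9H8O4
Empirical-formula mass = 180.16 g/mol; 540 ÷ 180.16 ≈ 3, so the molecular formula is C27H24O12.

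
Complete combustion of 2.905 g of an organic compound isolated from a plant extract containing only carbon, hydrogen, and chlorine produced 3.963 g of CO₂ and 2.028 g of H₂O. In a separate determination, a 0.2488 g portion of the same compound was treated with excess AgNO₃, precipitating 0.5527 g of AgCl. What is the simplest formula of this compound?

C2H5Cl

mol C = 3.963 g CO₂ ÷ 44.009 g/mol = 0.090050 mol
mol H = 2 × 2.028 g H₂O ÷ 18.015 g/mol = 0.22515 mol
From the AgCl data: mol Cl per gram of compound = (0.5527 ÷ 143.318) ÷ 0.2488 = 0.015500 mol/g, so in the 2.905 g combustion sample mol Cl = 0.045028 mol
Divide by the smallest (0.045028 mol): C 2.000, H 5.000, Cl 1.000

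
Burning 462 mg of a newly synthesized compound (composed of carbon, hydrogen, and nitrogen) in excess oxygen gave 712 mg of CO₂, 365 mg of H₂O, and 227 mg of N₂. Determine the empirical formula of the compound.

C2H5N2

mol C = 0.712 g CO₂ ÷ 44.009 g/mol = 0.01618 mol
mol H = 2 × 0.365 g H₂O ÷ 18.015 g/mol = 0.04052 mol
mol N = 2 × 0.227 g N₂ ÷ 28.014 g/mol = 0.01621 mol
Divide by the smallest (0.01618 mol): C 1.000, H 2.505, N 1.002
Multiplying each by 2 gives whole numbers: C 2.00, H 5.01, N 2.00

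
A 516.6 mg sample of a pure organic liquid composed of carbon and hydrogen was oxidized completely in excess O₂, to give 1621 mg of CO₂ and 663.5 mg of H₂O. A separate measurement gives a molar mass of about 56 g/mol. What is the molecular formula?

mol C = 1.621 g CO₂ ÷ 44.009 g/mol = 0.036833 mol
mol H = 2 × 0.6635 g H₂O ÷ 18.015 g/mol = 0.073661 mol
Divide by the smallest (0.036833 mol): C 1.000, H 2.000
Empirical formula: CH2
Empirical-formula mass = 14.03 g/mol; 56 ÷ 14.03 ≈ 4, so the molecular formula is C4H8.

C4H8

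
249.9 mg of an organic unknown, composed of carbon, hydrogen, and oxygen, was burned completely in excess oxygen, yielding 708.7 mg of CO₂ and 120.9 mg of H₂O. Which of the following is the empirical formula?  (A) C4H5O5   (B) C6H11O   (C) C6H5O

(C) C6H5O

mol C = 0.7087 g CO₂ ÷ 44.009 g/mol = 0.016104 mol
mol H = 2 × 0.1209 g H₂O ÷ 18.015 g/mol = 0.013422 mol
mass O = 0.2499 − (0.19342 + 0.013530) = 0.042951 g → mol O = 0.042951 ÷ 15.999 = 0.0026846 mol
Divide by the smallest (0.0026846 mol): C 5.998, H 5.000, O 1.000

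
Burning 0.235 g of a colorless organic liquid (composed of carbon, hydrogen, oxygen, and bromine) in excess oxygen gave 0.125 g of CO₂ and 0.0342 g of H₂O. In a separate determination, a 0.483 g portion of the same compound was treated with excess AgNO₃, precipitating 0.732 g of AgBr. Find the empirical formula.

mol C = 0.125 g CO₂ ÷ 44.009 g/mol = 0.002840 mol
mol H = 2 × 0.0342 g H₂O ÷ 18.015 g/mol = 0.003797 mol
From the AgBr data: mol Br per gram of compound = (0.732 ÷ 187.772) ÷ 0.483 = 0.008071 mol/g, so in the 0.235 g combustion sample mol Br = 0.001897 mol
mass O = 0.235 − (0.03412 + 0.003827 + 0.1516) = 0.04550 g → mol O = 0.04550 ÷ 15.999 = 0.002844 mol
Divide by the smallest (0.001897 mol): C 1.498, H 2.002, Br 1.000, O 1.499
Multiplying each by 2 gives whole numbers: C 3.00, H 4.00, Br 2.00, O 3.00

C3H4Br2O3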